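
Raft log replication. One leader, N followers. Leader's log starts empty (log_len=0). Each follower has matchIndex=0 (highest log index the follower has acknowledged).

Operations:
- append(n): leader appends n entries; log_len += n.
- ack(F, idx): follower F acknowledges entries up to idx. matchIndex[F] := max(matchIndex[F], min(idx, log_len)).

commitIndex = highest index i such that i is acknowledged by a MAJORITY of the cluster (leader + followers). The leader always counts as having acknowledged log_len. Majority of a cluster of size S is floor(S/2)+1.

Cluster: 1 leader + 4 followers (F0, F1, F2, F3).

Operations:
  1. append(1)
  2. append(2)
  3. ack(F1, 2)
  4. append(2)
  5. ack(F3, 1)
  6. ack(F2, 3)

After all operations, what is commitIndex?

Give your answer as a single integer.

Answer: 2

Derivation:
Op 1: append 1 -> log_len=1
Op 2: append 2 -> log_len=3
Op 3: F1 acks idx 2 -> match: F0=0 F1=2 F2=0 F3=0; commitIndex=0
Op 4: append 2 -> log_len=5
Op 5: F3 acks idx 1 -> match: F0=0 F1=2 F2=0 F3=1; commitIndex=1
Op 6: F2 acks idx 3 -> match: F0=0 F1=2 F2=3 F3=1; commitIndex=2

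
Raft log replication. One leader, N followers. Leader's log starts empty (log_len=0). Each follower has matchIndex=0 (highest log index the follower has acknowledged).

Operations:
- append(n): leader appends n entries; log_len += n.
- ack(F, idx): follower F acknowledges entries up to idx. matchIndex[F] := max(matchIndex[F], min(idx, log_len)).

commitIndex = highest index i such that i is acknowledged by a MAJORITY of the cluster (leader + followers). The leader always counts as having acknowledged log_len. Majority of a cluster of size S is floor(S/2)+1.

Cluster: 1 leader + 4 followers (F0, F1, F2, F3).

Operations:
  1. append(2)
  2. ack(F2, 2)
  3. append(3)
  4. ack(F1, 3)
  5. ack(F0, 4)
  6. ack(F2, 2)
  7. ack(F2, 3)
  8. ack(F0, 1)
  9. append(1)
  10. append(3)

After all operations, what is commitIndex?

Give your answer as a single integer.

Answer: 3

Derivation:
Op 1: append 2 -> log_len=2
Op 2: F2 acks idx 2 -> match: F0=0 F1=0 F2=2 F3=0; commitIndex=0
Op 3: append 3 -> log_len=5
Op 4: F1 acks idx 3 -> match: F0=0 F1=3 F2=2 F3=0; commitIndex=2
Op 5: F0 acks idx 4 -> match: F0=4 F1=3 F2=2 F3=0; commitIndex=3
Op 6: F2 acks idx 2 -> match: F0=4 F1=3 F2=2 F3=0; commitIndex=3
Op 7: F2 acks idx 3 -> match: F0=4 F1=3 F2=3 F3=0; commitIndex=3
Op 8: F0 acks idx 1 -> match: F0=4 F1=3 F2=3 F3=0; commitIndex=3
Op 9: append 1 -> log_len=6
Op 10: append 3 -> log_len=9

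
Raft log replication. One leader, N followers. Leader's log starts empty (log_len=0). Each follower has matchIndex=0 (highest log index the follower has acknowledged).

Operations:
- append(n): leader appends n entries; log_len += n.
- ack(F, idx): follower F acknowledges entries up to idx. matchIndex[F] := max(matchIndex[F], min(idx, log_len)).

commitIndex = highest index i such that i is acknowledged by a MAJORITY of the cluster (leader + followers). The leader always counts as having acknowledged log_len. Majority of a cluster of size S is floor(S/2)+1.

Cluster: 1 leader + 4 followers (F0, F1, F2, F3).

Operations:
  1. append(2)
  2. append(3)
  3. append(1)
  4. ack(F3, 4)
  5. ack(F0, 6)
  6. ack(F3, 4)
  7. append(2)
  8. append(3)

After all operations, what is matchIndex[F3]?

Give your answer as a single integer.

Op 1: append 2 -> log_len=2
Op 2: append 3 -> log_len=5
Op 3: append 1 -> log_len=6
Op 4: F3 acks idx 4 -> match: F0=0 F1=0 F2=0 F3=4; commitIndex=0
Op 5: F0 acks idx 6 -> match: F0=6 F1=0 F2=0 F3=4; commitIndex=4
Op 6: F3 acks idx 4 -> match: F0=6 F1=0 F2=0 F3=4; commitIndex=4
Op 7: append 2 -> log_len=8
Op 8: append 3 -> log_len=11

Answer: 4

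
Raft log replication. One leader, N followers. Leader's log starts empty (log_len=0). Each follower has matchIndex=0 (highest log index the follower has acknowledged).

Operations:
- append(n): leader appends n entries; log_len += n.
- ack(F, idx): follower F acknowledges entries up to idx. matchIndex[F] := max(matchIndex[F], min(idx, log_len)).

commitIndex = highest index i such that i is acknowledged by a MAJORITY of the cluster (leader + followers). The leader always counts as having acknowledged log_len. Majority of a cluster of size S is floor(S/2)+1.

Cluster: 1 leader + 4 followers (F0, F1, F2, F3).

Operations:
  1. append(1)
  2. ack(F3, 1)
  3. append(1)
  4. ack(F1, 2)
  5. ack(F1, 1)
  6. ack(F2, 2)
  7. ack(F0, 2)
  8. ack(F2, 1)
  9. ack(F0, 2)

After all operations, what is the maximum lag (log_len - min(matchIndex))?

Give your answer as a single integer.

Answer: 1

Derivation:
Op 1: append 1 -> log_len=1
Op 2: F3 acks idx 1 -> match: F0=0 F1=0 F2=0 F3=1; commitIndex=0
Op 3: append 1 -> log_len=2
Op 4: F1 acks idx 2 -> match: F0=0 F1=2 F2=0 F3=1; commitIndex=1
Op 5: F1 acks idx 1 -> match: F0=0 F1=2 F2=0 F3=1; commitIndex=1
Op 6: F2 acks idx 2 -> match: F0=0 F1=2 F2=2 F3=1; commitIndex=2
Op 7: F0 acks idx 2 -> match: F0=2 F1=2 F2=2 F3=1; commitIndex=2
Op 8: F2 acks idx 1 -> match: F0=2 F1=2 F2=2 F3=1; commitIndex=2
Op 9: F0 acks idx 2 -> match: F0=2 F1=2 F2=2 F3=1; commitIndex=2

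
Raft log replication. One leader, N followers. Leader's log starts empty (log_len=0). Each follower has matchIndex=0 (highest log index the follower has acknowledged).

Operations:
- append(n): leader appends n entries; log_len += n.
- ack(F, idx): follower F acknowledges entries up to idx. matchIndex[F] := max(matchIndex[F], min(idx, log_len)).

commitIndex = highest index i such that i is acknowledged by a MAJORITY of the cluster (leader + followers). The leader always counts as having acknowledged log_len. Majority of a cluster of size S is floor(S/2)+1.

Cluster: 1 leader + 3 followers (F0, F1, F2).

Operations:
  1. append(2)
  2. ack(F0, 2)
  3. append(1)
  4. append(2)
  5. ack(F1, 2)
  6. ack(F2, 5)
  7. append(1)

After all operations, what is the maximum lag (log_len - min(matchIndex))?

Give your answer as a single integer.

Op 1: append 2 -> log_len=2
Op 2: F0 acks idx 2 -> match: F0=2 F1=0 F2=0; commitIndex=0
Op 3: append 1 -> log_len=3
Op 4: append 2 -> log_len=5
Op 5: F1 acks idx 2 -> match: F0=2 F1=2 F2=0; commitIndex=2
Op 6: F2 acks idx 5 -> match: F0=2 F1=2 F2=5; commitIndex=2
Op 7: append 1 -> log_len=6

Answer: 4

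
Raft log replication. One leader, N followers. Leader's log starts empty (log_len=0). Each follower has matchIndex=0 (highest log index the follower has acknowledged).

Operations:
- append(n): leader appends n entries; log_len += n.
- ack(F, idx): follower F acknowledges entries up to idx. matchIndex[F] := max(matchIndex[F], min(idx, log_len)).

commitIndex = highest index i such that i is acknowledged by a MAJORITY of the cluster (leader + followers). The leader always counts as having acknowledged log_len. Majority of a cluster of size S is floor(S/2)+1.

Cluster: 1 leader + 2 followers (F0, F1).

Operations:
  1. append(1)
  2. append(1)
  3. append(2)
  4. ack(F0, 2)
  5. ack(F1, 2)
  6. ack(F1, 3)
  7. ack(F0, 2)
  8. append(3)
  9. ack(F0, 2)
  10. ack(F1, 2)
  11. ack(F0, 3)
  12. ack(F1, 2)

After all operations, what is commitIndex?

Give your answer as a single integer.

Op 1: append 1 -> log_len=1
Op 2: append 1 -> log_len=2
Op 3: append 2 -> log_len=4
Op 4: F0 acks idx 2 -> match: F0=2 F1=0; commitIndex=2
Op 5: F1 acks idx 2 -> match: F0=2 F1=2; commitIndex=2
Op 6: F1 acks idx 3 -> match: F0=2 F1=3; commitIndex=3
Op 7: F0 acks idx 2 -> match: F0=2 F1=3; commitIndex=3
Op 8: append 3 -> log_len=7
Op 9: F0 acks idx 2 -> match: F0=2 F1=3; commitIndex=3
Op 10: F1 acks idx 2 -> match: F0=2 F1=3; commitIndex=3
Op 11: F0 acks idx 3 -> match: F0=3 F1=3; commitIndex=3
Op 12: F1 acks idx 2 -> match: F0=3 F1=3; commitIndex=3

Answer: 3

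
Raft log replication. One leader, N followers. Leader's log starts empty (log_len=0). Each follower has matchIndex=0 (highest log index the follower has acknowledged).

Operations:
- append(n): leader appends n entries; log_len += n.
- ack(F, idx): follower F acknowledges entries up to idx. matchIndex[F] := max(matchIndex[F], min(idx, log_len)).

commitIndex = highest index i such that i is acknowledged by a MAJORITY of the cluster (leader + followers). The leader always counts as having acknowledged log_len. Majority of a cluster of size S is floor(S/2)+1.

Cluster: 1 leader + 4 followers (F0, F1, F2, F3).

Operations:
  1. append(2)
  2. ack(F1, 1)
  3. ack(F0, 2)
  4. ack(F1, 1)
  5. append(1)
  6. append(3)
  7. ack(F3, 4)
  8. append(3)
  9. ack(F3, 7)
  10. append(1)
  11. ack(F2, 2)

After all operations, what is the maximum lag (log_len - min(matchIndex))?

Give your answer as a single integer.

Answer: 9

Derivation:
Op 1: append 2 -> log_len=2
Op 2: F1 acks idx 1 -> match: F0=0 F1=1 F2=0 F3=0; commitIndex=0
Op 3: F0 acks idx 2 -> match: F0=2 F1=1 F2=0 F3=0; commitIndex=1
Op 4: F1 acks idx 1 -> match: F0=2 F1=1 F2=0 F3=0; commitIndex=1
Op 5: append 1 -> log_len=3
Op 6: append 3 -> log_len=6
Op 7: F3 acks idx 4 -> match: F0=2 F1=1 F2=0 F3=4; commitIndex=2
Op 8: append 3 -> log_len=9
Op 9: F3 acks idx 7 -> match: F0=2 F1=1 F2=0 F3=7; commitIndex=2
Op 10: append 1 -> log_len=10
Op 11: F2 acks idx 2 -> match: F0=2 F1=1 F2=2 F3=7; commitIndex=2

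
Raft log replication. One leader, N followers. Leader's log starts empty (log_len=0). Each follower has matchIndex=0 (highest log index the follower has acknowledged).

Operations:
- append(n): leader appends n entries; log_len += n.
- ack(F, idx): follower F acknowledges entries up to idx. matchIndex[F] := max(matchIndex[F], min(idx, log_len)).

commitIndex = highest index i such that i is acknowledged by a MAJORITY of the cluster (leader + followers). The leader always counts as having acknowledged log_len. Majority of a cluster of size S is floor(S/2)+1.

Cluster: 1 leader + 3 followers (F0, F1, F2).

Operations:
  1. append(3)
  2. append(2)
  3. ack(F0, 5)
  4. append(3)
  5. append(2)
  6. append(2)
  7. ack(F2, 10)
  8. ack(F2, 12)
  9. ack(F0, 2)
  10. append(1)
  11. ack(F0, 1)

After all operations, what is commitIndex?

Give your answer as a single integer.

Op 1: append 3 -> log_len=3
Op 2: append 2 -> log_len=5
Op 3: F0 acks idx 5 -> match: F0=5 F1=0 F2=0; commitIndex=0
Op 4: append 3 -> log_len=8
Op 5: append 2 -> log_len=10
Op 6: append 2 -> log_len=12
Op 7: F2 acks idx 10 -> match: F0=5 F1=0 F2=10; commitIndex=5
Op 8: F2 acks idx 12 -> match: F0=5 F1=0 F2=12; commitIndex=5
Op 9: F0 acks idx 2 -> match: F0=5 F1=0 F2=12; commitIndex=5
Op 10: append 1 -> log_len=13
Op 11: F0 acks idx 1 -> match: F0=5 F1=0 F2=12; commitIndex=5

Answer: 5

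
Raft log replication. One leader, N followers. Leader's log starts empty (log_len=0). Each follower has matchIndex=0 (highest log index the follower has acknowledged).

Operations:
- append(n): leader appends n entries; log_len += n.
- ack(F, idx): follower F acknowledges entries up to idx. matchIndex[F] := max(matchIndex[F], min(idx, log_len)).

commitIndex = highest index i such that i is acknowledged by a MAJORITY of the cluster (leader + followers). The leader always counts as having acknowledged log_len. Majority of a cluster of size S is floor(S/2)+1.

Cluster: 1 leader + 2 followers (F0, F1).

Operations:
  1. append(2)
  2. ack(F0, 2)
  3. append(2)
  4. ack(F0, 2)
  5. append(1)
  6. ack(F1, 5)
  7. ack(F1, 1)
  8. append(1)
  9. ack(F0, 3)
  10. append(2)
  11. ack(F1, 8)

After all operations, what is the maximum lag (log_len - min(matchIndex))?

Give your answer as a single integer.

Op 1: append 2 -> log_len=2
Op 2: F0 acks idx 2 -> match: F0=2 F1=0; commitIndex=2
Op 3: append 2 -> log_len=4
Op 4: F0 acks idx 2 -> match: F0=2 F1=0; commitIndex=2
Op 5: append 1 -> log_len=5
Op 6: F1 acks idx 5 -> match: F0=2 F1=5; commitIndex=5
Op 7: F1 acks idx 1 -> match: F0=2 F1=5; commitIndex=5
Op 8: append 1 -> log_len=6
Op 9: F0 acks idx 3 -> match: F0=3 F1=5; commitIndex=5
Op 10: append 2 -> log_len=8
Op 11: F1 acks idx 8 -> match: F0=3 F1=8; commitIndex=8

Answer: 5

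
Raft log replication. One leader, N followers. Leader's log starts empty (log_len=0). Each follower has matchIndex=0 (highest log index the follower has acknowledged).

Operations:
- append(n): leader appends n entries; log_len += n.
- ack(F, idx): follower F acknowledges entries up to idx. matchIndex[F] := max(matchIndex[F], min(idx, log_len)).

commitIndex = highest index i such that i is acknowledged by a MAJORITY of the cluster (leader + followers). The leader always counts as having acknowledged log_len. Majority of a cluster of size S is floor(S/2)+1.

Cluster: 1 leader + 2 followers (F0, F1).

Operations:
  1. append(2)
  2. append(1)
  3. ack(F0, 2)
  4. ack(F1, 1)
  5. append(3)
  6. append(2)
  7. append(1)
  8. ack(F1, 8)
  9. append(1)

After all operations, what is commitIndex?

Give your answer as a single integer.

Op 1: append 2 -> log_len=2
Op 2: append 1 -> log_len=3
Op 3: F0 acks idx 2 -> match: F0=2 F1=0; commitIndex=2
Op 4: F1 acks idx 1 -> match: F0=2 F1=1; commitIndex=2
Op 5: append 3 -> log_len=6
Op 6: append 2 -> log_len=8
Op 7: append 1 -> log_len=9
Op 8: F1 acks idx 8 -> match: F0=2 F1=8; commitIndex=8
Op 9: append 1 -> log_len=10

Answer: 8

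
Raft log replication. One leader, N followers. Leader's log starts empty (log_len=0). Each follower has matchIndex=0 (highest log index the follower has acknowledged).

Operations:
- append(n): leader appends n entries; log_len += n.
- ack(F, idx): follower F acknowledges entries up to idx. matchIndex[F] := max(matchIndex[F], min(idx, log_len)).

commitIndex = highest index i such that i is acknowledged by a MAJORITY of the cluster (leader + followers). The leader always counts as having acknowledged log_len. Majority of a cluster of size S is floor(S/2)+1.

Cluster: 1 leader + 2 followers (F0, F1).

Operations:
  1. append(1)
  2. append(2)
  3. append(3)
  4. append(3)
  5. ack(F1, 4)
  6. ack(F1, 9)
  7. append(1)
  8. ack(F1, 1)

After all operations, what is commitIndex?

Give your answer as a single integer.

Op 1: append 1 -> log_len=1
Op 2: append 2 -> log_len=3
Op 3: append 3 -> log_len=6
Op 4: append 3 -> log_len=9
Op 5: F1 acks idx 4 -> match: F0=0 F1=4; commitIndex=4
Op 6: F1 acks idx 9 -> match: F0=0 F1=9; commitIndex=9
Op 7: append 1 -> log_len=10
Op 8: F1 acks idx 1 -> match: F0=0 F1=9; commitIndex=9

Answer: 9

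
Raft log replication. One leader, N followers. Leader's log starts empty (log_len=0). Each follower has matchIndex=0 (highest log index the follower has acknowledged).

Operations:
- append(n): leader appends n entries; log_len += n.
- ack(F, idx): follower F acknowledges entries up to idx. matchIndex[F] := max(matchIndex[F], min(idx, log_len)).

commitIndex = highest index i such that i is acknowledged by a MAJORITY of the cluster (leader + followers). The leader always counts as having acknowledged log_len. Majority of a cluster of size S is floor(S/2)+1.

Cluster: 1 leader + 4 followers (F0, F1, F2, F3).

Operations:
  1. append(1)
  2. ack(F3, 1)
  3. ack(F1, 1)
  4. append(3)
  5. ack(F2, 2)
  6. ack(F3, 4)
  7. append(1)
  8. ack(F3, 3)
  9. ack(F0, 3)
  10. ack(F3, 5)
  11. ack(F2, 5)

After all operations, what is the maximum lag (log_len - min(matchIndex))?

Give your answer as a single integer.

Answer: 4

Derivation:
Op 1: append 1 -> log_len=1
Op 2: F3 acks idx 1 -> match: F0=0 F1=0 F2=0 F3=1; commitIndex=0
Op 3: F1 acks idx 1 -> match: F0=0 F1=1 F2=0 F3=1; commitIndex=1
Op 4: append 3 -> log_len=4
Op 5: F2 acks idx 2 -> match: F0=0 F1=1 F2=2 F3=1; commitIndex=1
Op 6: F3 acks idx 4 -> match: F0=0 F1=1 F2=2 F3=4; commitIndex=2
Op 7: append 1 -> log_len=5
Op 8: F3 acks idx 3 -> match: F0=0 F1=1 F2=2 F3=4; commitIndex=2
Op 9: F0 acks idx 3 -> match: F0=3 F1=1 F2=2 F3=4; commitIndex=3
Op 10: F3 acks idx 5 -> match: F0=3 F1=1 F2=2 F3=5; commitIndex=3
Op 11: F2 acks idx 5 -> match: F0=3 F1=1 F2=5 F3=5; commitIndex=5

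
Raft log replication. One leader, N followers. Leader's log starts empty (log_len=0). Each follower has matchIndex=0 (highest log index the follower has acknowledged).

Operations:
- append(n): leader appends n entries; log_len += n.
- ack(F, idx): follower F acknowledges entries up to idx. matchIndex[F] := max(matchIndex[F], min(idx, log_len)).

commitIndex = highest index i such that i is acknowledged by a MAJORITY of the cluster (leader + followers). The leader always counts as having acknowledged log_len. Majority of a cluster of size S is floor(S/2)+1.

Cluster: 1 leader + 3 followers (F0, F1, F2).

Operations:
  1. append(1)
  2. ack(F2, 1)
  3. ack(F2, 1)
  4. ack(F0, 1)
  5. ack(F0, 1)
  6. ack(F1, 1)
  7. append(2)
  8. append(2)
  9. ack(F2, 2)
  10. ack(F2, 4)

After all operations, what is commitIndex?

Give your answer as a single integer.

Op 1: append 1 -> log_len=1
Op 2: F2 acks idx 1 -> match: F0=0 F1=0 F2=1; commitIndex=0
Op 3: F2 acks idx 1 -> match: F0=0 F1=0 F2=1; commitIndex=0
Op 4: F0 acks idx 1 -> match: F0=1 F1=0 F2=1; commitIndex=1
Op 5: F0 acks idx 1 -> match: F0=1 F1=0 F2=1; commitIndex=1
Op 6: F1 acks idx 1 -> match: F0=1 F1=1 F2=1; commitIndex=1
Op 7: append 2 -> log_len=3
Op 8: append 2 -> log_len=5
Op 9: F2 acks idx 2 -> match: F0=1 F1=1 F2=2; commitIndex=1
Op 10: F2 acks idx 4 -> match: F0=1 F1=1 F2=4; commitIndex=1

Answer: 1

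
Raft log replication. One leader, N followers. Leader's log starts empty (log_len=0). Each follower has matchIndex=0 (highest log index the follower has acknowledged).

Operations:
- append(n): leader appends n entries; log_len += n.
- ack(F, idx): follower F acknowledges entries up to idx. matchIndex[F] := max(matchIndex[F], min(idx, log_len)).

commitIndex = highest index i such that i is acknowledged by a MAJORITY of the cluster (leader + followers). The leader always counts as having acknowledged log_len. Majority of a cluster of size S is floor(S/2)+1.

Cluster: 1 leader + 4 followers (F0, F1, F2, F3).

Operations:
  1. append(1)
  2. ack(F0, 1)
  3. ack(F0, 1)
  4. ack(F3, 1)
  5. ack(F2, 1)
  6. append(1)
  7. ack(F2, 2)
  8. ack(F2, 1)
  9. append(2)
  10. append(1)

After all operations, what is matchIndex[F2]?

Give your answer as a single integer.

Answer: 2

Derivation:
Op 1: append 1 -> log_len=1
Op 2: F0 acks idx 1 -> match: F0=1 F1=0 F2=0 F3=0; commitIndex=0
Op 3: F0 acks idx 1 -> match: F0=1 F1=0 F2=0 F3=0; commitIndex=0
Op 4: F3 acks idx 1 -> match: F0=1 F1=0 F2=0 F3=1; commitIndex=1
Op 5: F2 acks idx 1 -> match: F0=1 F1=0 F2=1 F3=1; commitIndex=1
Op 6: append 1 -> log_len=2
Op 7: F2 acks idx 2 -> match: F0=1 F1=0 F2=2 F3=1; commitIndex=1
Op 8: F2 acks idx 1 -> match: F0=1 F1=0 F2=2 F3=1; commitIndex=1
Op 9: append 2 -> log_len=4
Op 10: append 1 -> log_len=5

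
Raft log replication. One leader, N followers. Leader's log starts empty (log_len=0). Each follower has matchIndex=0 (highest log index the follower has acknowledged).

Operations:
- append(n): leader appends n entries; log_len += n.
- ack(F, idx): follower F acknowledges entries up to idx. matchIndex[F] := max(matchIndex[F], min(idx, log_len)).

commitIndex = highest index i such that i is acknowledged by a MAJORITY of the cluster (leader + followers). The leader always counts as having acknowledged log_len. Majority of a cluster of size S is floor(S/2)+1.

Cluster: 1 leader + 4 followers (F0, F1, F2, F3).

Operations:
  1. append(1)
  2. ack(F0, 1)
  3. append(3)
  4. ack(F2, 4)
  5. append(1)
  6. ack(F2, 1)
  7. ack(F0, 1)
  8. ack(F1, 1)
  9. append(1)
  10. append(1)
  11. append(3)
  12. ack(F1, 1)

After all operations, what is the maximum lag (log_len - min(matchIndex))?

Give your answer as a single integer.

Answer: 10

Derivation:
Op 1: append 1 -> log_len=1
Op 2: F0 acks idx 1 -> match: F0=1 F1=0 F2=0 F3=0; commitIndex=0
Op 3: append 3 -> log_len=4
Op 4: F2 acks idx 4 -> match: F0=1 F1=0 F2=4 F3=0; commitIndex=1
Op 5: append 1 -> log_len=5
Op 6: F2 acks idx 1 -> match: F0=1 F1=0 F2=4 F3=0; commitIndex=1
Op 7: F0 acks idx 1 -> match: F0=1 F1=0 F2=4 F3=0; commitIndex=1
Op 8: F1 acks idx 1 -> match: F0=1 F1=1 F2=4 F3=0; commitIndex=1
Op 9: append 1 -> log_len=6
Op 10: append 1 -> log_len=7
Op 11: append 3 -> log_len=10
Op 12: F1 acks idx 1 -> match: F0=1 F1=1 F2=4 F3=0; commitIndex=1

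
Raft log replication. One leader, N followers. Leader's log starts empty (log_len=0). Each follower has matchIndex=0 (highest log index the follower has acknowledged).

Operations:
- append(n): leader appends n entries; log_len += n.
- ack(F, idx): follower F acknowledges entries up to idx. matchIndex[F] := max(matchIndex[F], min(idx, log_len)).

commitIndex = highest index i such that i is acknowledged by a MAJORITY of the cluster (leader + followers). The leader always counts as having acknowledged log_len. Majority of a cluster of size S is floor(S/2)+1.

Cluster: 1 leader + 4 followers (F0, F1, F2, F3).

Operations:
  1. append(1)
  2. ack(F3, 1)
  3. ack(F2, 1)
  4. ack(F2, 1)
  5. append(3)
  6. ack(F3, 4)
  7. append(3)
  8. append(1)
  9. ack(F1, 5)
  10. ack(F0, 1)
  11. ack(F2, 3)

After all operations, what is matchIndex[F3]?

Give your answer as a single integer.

Answer: 4

Derivation:
Op 1: append 1 -> log_len=1
Op 2: F3 acks idx 1 -> match: F0=0 F1=0 F2=0 F3=1; commitIndex=0
Op 3: F2 acks idx 1 -> match: F0=0 F1=0 F2=1 F3=1; commitIndex=1
Op 4: F2 acks idx 1 -> match: F0=0 F1=0 F2=1 F3=1; commitIndex=1
Op 5: append 3 -> log_len=4
Op 6: F3 acks idx 4 -> match: F0=0 F1=0 F2=1 F3=4; commitIndex=1
Op 7: append 3 -> log_len=7
Op 8: append 1 -> log_len=8
Op 9: F1 acks idx 5 -> match: F0=0 F1=5 F2=1 F3=4; commitIndex=4
Op 10: F0 acks idx 1 -> match: F0=1 F1=5 F2=1 F3=4; commitIndex=4
Op 11: F2 acks idx 3 -> match: F0=1 F1=5 F2=3 F3=4; commitIndex=4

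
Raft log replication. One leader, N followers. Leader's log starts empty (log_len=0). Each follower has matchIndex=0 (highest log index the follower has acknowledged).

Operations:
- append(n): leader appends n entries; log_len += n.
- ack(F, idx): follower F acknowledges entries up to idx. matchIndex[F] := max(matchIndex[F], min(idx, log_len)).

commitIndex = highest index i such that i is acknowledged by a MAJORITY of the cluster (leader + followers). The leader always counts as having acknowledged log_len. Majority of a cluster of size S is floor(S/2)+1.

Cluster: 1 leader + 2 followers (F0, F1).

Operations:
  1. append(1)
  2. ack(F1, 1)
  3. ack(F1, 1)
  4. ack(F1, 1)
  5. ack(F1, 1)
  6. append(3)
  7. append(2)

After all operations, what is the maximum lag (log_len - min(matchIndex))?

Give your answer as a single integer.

Answer: 6

Derivation:
Op 1: append 1 -> log_len=1
Op 2: F1 acks idx 1 -> match: F0=0 F1=1; commitIndex=1
Op 3: F1 acks idx 1 -> match: F0=0 F1=1; commitIndex=1
Op 4: F1 acks idx 1 -> match: F0=0 F1=1; commitIndex=1
Op 5: F1 acks idx 1 -> match: F0=0 F1=1; commitIndex=1
Op 6: append 3 -> log_len=4
Op 7: append 2 -> log_len=6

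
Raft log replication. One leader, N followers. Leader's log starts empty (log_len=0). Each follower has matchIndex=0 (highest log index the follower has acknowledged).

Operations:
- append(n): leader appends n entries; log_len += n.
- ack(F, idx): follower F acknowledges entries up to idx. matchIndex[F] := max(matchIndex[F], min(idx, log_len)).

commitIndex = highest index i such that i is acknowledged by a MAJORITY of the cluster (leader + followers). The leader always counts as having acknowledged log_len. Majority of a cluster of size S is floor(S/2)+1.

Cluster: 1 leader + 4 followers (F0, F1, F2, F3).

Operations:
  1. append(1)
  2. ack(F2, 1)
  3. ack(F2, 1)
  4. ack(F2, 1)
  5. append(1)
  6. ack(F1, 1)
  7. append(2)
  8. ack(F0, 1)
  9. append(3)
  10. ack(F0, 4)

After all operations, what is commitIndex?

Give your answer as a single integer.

Op 1: append 1 -> log_len=1
Op 2: F2 acks idx 1 -> match: F0=0 F1=0 F2=1 F3=0; commitIndex=0
Op 3: F2 acks idx 1 -> match: F0=0 F1=0 F2=1 F3=0; commitIndex=0
Op 4: F2 acks idx 1 -> match: F0=0 F1=0 F2=1 F3=0; commitIndex=0
Op 5: append 1 -> log_len=2
Op 6: F1 acks idx 1 -> match: F0=0 F1=1 F2=1 F3=0; commitIndex=1
Op 7: append 2 -> log_len=4
Op 8: F0 acks idx 1 -> match: F0=1 F1=1 F2=1 F3=0; commitIndex=1
Op 9: append 3 -> log_len=7
Op 10: F0 acks idx 4 -> match: F0=4 F1=1 F2=1 F3=0; commitIndex=1

Answer: 1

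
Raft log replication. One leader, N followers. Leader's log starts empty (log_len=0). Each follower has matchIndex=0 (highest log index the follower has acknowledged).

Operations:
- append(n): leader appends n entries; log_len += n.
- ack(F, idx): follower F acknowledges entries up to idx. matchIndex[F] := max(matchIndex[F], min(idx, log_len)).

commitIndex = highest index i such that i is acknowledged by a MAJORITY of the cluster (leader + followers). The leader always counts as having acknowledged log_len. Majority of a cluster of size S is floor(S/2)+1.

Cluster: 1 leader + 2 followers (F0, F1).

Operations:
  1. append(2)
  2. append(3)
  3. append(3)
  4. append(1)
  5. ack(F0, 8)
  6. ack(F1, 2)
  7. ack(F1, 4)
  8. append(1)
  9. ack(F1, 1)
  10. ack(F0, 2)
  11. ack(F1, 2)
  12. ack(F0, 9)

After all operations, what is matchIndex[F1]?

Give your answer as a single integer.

Op 1: append 2 -> log_len=2
Op 2: append 3 -> log_len=5
Op 3: append 3 -> log_len=8
Op 4: append 1 -> log_len=9
Op 5: F0 acks idx 8 -> match: F0=8 F1=0; commitIndex=8
Op 6: F1 acks idx 2 -> match: F0=8 F1=2; commitIndex=8
Op 7: F1 acks idx 4 -> match: F0=8 F1=4; commitIndex=8
Op 8: append 1 -> log_len=10
Op 9: F1 acks idx 1 -> match: F0=8 F1=4; commitIndex=8
Op 10: F0 acks idx 2 -> match: F0=8 F1=4; commitIndex=8
Op 11: F1 acks idx 2 -> match: F0=8 F1=4; commitIndex=8
Op 12: F0 acks idx 9 -> match: F0=9 F1=4; commitIndex=9

Answer: 4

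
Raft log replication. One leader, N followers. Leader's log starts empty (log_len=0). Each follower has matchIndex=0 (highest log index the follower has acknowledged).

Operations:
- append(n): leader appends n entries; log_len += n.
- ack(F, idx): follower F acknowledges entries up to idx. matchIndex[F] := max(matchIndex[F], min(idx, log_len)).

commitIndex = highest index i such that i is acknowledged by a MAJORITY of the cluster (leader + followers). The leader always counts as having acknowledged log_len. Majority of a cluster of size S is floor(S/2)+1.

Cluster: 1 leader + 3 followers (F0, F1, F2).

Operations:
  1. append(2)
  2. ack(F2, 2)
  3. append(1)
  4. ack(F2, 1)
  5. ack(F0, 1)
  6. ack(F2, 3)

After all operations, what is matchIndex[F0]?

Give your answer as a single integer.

Op 1: append 2 -> log_len=2
Op 2: F2 acks idx 2 -> match: F0=0 F1=0 F2=2; commitIndex=0
Op 3: append 1 -> log_len=3
Op 4: F2 acks idx 1 -> match: F0=0 F1=0 F2=2; commitIndex=0
Op 5: F0 acks idx 1 -> match: F0=1 F1=0 F2=2; commitIndex=1
Op 6: F2 acks idx 3 -> match: F0=1 F1=0 F2=3; commitIndex=1

Answer: 1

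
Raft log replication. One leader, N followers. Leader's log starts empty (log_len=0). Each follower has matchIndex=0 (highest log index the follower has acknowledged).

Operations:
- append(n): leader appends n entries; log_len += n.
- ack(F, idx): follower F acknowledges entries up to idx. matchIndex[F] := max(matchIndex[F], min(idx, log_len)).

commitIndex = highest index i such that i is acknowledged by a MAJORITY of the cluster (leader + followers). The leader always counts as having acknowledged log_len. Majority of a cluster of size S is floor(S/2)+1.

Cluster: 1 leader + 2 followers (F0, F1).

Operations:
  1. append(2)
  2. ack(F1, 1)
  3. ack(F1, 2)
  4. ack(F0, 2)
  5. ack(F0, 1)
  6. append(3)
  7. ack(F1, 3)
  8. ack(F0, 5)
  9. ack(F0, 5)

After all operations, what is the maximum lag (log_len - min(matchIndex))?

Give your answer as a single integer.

Answer: 2

Derivation:
Op 1: append 2 -> log_len=2
Op 2: F1 acks idx 1 -> match: F0=0 F1=1; commitIndex=1
Op 3: F1 acks idx 2 -> match: F0=0 F1=2; commitIndex=2
Op 4: F0 acks idx 2 -> match: F0=2 F1=2; commitIndex=2
Op 5: F0 acks idx 1 -> match: F0=2 F1=2; commitIndex=2
Op 6: append 3 -> log_len=5
Op 7: F1 acks idx 3 -> match: F0=2 F1=3; commitIndex=3
Op 8: F0 acks idx 5 -> match: F0=5 F1=3; commitIndex=5
Op 9: F0 acks idx 5 -> match: F0=5 F1=3; commitIndex=5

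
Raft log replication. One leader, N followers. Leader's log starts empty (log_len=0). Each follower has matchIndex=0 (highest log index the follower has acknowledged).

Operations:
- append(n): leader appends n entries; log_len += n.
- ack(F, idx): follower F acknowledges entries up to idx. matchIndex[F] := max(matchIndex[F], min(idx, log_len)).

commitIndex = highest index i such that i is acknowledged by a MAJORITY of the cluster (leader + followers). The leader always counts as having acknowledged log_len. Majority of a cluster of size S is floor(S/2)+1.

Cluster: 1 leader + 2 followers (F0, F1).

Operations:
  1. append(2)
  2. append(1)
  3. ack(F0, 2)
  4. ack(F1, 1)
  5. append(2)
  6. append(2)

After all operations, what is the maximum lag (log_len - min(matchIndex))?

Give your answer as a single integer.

Op 1: append 2 -> log_len=2
Op 2: append 1 -> log_len=3
Op 3: F0 acks idx 2 -> match: F0=2 F1=0; commitIndex=2
Op 4: F1 acks idx 1 -> match: F0=2 F1=1; commitIndex=2
Op 5: append 2 -> log_len=5
Op 6: append 2 -> log_len=7

Answer: 6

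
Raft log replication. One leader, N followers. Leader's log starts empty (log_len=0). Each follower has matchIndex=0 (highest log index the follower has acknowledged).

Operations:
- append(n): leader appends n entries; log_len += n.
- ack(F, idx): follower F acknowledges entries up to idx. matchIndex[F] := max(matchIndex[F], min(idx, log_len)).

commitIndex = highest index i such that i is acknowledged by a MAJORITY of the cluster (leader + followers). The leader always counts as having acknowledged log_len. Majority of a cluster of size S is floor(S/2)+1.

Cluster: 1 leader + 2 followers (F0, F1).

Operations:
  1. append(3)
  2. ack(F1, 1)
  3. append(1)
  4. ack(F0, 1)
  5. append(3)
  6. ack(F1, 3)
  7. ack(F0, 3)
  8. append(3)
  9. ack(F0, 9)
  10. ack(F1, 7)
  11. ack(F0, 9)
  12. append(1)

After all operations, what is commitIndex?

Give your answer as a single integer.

Op 1: append 3 -> log_len=3
Op 2: F1 acks idx 1 -> match: F0=0 F1=1; commitIndex=1
Op 3: append 1 -> log_len=4
Op 4: F0 acks idx 1 -> match: F0=1 F1=1; commitIndex=1
Op 5: append 3 -> log_len=7
Op 6: F1 acks idx 3 -> match: F0=1 F1=3; commitIndex=3
Op 7: F0 acks idx 3 -> match: F0=3 F1=3; commitIndex=3
Op 8: append 3 -> log_len=10
Op 9: F0 acks idx 9 -> match: F0=9 F1=3; commitIndex=9
Op 10: F1 acks idx 7 -> match: F0=9 F1=7; commitIndex=9
Op 11: F0 acks idx 9 -> match: F0=9 F1=7; commitIndex=9
Op 12: append 1 -> log_len=11

Answer: 9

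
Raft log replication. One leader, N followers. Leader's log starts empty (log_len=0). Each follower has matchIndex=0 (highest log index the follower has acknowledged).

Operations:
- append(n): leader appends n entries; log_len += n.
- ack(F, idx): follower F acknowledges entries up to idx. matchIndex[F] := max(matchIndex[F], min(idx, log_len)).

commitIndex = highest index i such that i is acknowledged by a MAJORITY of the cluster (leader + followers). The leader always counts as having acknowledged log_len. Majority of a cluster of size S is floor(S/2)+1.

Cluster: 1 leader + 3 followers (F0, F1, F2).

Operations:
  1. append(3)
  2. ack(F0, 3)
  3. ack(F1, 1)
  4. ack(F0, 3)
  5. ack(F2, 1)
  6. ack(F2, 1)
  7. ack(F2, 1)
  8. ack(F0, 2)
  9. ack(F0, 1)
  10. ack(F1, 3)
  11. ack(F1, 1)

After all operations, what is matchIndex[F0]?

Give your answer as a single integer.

Answer: 3

Derivation:
Op 1: append 3 -> log_len=3
Op 2: F0 acks idx 3 -> match: F0=3 F1=0 F2=0; commitIndex=0
Op 3: F1 acks idx 1 -> match: F0=3 F1=1 F2=0; commitIndex=1
Op 4: F0 acks idx 3 -> match: F0=3 F1=1 F2=0; commitIndex=1
Op 5: F2 acks idx 1 -> match: F0=3 F1=1 F2=1; commitIndex=1
Op 6: F2 acks idx 1 -> match: F0=3 F1=1 F2=1; commitIndex=1
Op 7: F2 acks idx 1 -> match: F0=3 F1=1 F2=1; commitIndex=1
Op 8: F0 acks idx 2 -> match: F0=3 F1=1 F2=1; commitIndex=1
Op 9: F0 acks idx 1 -> match: F0=3 F1=1 F2=1; commitIndex=1
Op 10: F1 acks idx 3 -> match: F0=3 F1=3 F2=1; commitIndex=3
Op 11: F1 acks idx 1 -> match: F0=3 F1=3 F2=1; commitIndex=3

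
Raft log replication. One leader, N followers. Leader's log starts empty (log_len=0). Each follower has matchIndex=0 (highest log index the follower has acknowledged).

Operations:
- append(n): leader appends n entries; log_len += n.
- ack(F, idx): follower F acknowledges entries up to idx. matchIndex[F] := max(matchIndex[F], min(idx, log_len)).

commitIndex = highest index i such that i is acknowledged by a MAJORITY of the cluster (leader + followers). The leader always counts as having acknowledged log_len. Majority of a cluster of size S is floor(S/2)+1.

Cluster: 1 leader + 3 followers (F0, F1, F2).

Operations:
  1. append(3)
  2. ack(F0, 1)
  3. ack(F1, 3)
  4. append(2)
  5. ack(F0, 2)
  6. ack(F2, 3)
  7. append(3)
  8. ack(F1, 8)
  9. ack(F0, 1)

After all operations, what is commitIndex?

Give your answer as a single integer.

Op 1: append 3 -> log_len=3
Op 2: F0 acks idx 1 -> match: F0=1 F1=0 F2=0; commitIndex=0
Op 3: F1 acks idx 3 -> match: F0=1 F1=3 F2=0; commitIndex=1
Op 4: append 2 -> log_len=5
Op 5: F0 acks idx 2 -> match: F0=2 F1=3 F2=0; commitIndex=2
Op 6: F2 acks idx 3 -> match: F0=2 F1=3 F2=3; commitIndex=3
Op 7: append 3 -> log_len=8
Op 8: F1 acks idx 8 -> match: F0=2 F1=8 F2=3; commitIndex=3
Op 9: F0 acks idx 1 -> match: F0=2 F1=8 F2=3; commitIndex=3

Answer: 3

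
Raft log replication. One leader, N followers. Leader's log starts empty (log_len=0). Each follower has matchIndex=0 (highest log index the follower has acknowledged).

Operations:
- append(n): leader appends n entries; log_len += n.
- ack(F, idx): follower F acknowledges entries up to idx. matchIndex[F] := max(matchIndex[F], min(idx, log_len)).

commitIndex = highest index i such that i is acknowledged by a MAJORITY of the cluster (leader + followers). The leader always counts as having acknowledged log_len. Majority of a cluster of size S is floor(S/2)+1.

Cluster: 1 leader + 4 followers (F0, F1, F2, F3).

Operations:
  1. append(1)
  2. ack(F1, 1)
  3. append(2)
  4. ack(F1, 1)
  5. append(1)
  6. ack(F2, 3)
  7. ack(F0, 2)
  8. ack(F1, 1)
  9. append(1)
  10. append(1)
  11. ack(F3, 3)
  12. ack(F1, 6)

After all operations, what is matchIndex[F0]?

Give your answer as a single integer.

Op 1: append 1 -> log_len=1
Op 2: F1 acks idx 1 -> match: F0=0 F1=1 F2=0 F3=0; commitIndex=0
Op 3: append 2 -> log_len=3
Op 4: F1 acks idx 1 -> match: F0=0 F1=1 F2=0 F3=0; commitIndex=0
Op 5: append 1 -> log_len=4
Op 6: F2 acks idx 3 -> match: F0=0 F1=1 F2=3 F3=0; commitIndex=1
Op 7: F0 acks idx 2 -> match: F0=2 F1=1 F2=3 F3=0; commitIndex=2
Op 8: F1 acks idx 1 -> match: F0=2 F1=1 F2=3 F3=0; commitIndex=2
Op 9: append 1 -> log_len=5
Op 10: append 1 -> log_len=6
Op 11: F3 acks idx 3 -> match: F0=2 F1=1 F2=3 F3=3; commitIndex=3
Op 12: F1 acks idx 6 -> match: F0=2 F1=6 F2=3 F3=3; commitIndex=3

Answer: 2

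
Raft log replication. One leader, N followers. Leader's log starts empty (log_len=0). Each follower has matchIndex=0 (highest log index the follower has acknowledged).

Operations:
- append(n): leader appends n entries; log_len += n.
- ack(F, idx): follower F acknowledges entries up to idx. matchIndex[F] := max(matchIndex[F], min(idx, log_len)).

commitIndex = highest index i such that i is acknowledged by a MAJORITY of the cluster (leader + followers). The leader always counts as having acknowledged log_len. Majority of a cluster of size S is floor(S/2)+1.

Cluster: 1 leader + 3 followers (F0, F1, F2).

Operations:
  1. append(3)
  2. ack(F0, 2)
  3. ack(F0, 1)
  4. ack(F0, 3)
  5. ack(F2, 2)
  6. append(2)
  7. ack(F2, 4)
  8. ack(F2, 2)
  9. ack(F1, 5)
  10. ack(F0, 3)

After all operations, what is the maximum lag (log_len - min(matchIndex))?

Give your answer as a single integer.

Op 1: append 3 -> log_len=3
Op 2: F0 acks idx 2 -> match: F0=2 F1=0 F2=0; commitIndex=0
Op 3: F0 acks idx 1 -> match: F0=2 F1=0 F2=0; commitIndex=0
Op 4: F0 acks idx 3 -> match: F0=3 F1=0 F2=0; commitIndex=0
Op 5: F2 acks idx 2 -> match: F0=3 F1=0 F2=2; commitIndex=2
Op 6: append 2 -> log_len=5
Op 7: F2 acks idx 4 -> match: F0=3 F1=0 F2=4; commitIndex=3
Op 8: F2 acks idx 2 -> match: F0=3 F1=0 F2=4; commitIndex=3
Op 9: F1 acks idx 5 -> match: F0=3 F1=5 F2=4; commitIndex=4
Op 10: F0 acks idx 3 -> match: F0=3 F1=5 F2=4; commitIndex=4

Answer: 2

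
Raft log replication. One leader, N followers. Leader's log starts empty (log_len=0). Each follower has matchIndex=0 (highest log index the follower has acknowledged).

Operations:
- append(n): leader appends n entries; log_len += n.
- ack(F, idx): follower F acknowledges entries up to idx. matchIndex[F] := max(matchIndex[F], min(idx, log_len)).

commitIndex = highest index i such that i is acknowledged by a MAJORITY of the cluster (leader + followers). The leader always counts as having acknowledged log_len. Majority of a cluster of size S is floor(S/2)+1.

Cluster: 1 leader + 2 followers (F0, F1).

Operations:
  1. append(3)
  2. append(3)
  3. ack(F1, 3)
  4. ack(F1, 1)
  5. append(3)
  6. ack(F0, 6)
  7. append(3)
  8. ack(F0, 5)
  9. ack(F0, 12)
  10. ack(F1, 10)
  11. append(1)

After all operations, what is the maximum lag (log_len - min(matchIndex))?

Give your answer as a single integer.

Answer: 3

Derivation:
Op 1: append 3 -> log_len=3
Op 2: append 3 -> log_len=6
Op 3: F1 acks idx 3 -> match: F0=0 F1=3; commitIndex=3
Op 4: F1 acks idx 1 -> match: F0=0 F1=3; commitIndex=3
Op 5: append 3 -> log_len=9
Op 6: F0 acks idx 6 -> match: F0=6 F1=3; commitIndex=6
Op 7: append 3 -> log_len=12
Op 8: F0 acks idx 5 -> match: F0=6 F1=3; commitIndex=6
Op 9: F0 acks idx 12 -> match: F0=12 F1=3; commitIndex=12
Op 10: F1 acks idx 10 -> match: F0=12 F1=10; commitIndex=12
Op 11: append 1 -> log_len=13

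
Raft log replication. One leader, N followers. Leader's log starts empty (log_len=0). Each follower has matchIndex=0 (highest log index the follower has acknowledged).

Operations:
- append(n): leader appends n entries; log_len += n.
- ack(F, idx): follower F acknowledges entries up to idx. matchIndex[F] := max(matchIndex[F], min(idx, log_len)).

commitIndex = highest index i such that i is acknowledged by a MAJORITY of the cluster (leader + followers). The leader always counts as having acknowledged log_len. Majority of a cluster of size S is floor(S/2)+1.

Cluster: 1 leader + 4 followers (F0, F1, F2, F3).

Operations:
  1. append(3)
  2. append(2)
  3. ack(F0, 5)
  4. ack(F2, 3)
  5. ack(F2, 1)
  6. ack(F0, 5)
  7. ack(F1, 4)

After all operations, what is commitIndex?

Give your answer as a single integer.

Op 1: append 3 -> log_len=3
Op 2: append 2 -> log_len=5
Op 3: F0 acks idx 5 -> match: F0=5 F1=0 F2=0 F3=0; commitIndex=0
Op 4: F2 acks idx 3 -> match: F0=5 F1=0 F2=3 F3=0; commitIndex=3
Op 5: F2 acks idx 1 -> match: F0=5 F1=0 F2=3 F3=0; commitIndex=3
Op 6: F0 acks idx 5 -> match: F0=5 F1=0 F2=3 F3=0; commitIndex=3
Op 7: F1 acks idx 4 -> match: F0=5 F1=4 F2=3 F3=0; commitIndex=4

Answer: 4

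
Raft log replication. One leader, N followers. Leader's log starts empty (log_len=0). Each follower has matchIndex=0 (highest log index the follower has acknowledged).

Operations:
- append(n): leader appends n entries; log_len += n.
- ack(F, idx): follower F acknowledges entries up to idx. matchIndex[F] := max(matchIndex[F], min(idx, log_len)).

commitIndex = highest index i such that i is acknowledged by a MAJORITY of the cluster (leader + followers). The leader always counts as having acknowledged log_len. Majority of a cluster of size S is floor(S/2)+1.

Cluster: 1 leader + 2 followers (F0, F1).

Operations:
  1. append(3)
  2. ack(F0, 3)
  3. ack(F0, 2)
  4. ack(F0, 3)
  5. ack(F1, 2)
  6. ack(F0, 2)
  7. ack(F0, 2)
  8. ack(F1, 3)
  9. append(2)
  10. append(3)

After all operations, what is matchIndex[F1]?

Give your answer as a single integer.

Answer: 3

Derivation:
Op 1: append 3 -> log_len=3
Op 2: F0 acks idx 3 -> match: F0=3 F1=0; commitIndex=3
Op 3: F0 acks idx 2 -> match: F0=3 F1=0; commitIndex=3
Op 4: F0 acks idx 3 -> match: F0=3 F1=0; commitIndex=3
Op 5: F1 acks idx 2 -> match: F0=3 F1=2; commitIndex=3
Op 6: F0 acks idx 2 -> match: F0=3 F1=2; commitIndex=3
Op 7: F0 acks idx 2 -> match: F0=3 F1=2; commitIndex=3
Op 8: F1 acks idx 3 -> match: F0=3 F1=3; commitIndex=3
Op 9: append 2 -> log_len=5
Op 10: append 3 -> log_len=8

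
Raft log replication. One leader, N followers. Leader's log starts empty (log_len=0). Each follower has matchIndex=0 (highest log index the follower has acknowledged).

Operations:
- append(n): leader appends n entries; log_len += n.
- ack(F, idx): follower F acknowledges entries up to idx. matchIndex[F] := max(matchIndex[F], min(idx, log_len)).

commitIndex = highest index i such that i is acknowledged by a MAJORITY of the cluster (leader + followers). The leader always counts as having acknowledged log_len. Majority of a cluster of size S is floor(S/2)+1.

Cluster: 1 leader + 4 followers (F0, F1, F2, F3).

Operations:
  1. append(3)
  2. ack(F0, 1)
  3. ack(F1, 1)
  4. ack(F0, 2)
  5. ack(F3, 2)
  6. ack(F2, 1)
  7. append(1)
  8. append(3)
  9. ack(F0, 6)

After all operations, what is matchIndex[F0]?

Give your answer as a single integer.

Op 1: append 3 -> log_len=3
Op 2: F0 acks idx 1 -> match: F0=1 F1=0 F2=0 F3=0; commitIndex=0
Op 3: F1 acks idx 1 -> match: F0=1 F1=1 F2=0 F3=0; commitIndex=1
Op 4: F0 acks idx 2 -> match: F0=2 F1=1 F2=0 F3=0; commitIndex=1
Op 5: F3 acks idx 2 -> match: F0=2 F1=1 F2=0 F3=2; commitIndex=2
Op 6: F2 acks idx 1 -> match: F0=2 F1=1 F2=1 F3=2; commitIndex=2
Op 7: append 1 -> log_len=4
Op 8: append 3 -> log_len=7
Op 9: F0 acks idx 6 -> match: F0=6 F1=1 F2=1 F3=2; commitIndex=2

Answer: 6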